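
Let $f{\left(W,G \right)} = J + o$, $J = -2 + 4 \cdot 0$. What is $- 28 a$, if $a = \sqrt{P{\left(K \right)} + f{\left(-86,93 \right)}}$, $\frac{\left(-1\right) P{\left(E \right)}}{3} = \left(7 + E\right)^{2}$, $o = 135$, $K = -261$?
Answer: $- 28 i \sqrt{193415} \approx - 12314.0 i$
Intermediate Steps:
$J = -2$ ($J = -2 + 0 = -2$)
$f{\left(W,G \right)} = 133$ ($f{\left(W,G \right)} = -2 + 135 = 133$)
$P{\left(E \right)} = - 3 \left(7 + E\right)^{2}$
$a = i \sqrt{193415}$ ($a = \sqrt{- 3 \left(7 - 261\right)^{2} + 133} = \sqrt{- 3 \left(-254\right)^{2} + 133} = \sqrt{\left(-3\right) 64516 + 133} = \sqrt{-193548 + 133} = \sqrt{-193415} = i \sqrt{193415} \approx 439.79 i$)
$- 28 a = - 28 i \sqrt{193415}$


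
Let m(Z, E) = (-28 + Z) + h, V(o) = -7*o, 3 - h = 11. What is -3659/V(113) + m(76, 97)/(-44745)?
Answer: 32738063/7078659 ≈ 4.6249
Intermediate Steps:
h = -8 (h = 3 - 1*11 = 3 - 11 = -8)
m(Z, E) = -36 + Z (m(Z, E) = (-28 + Z) - 8 = -36 + Z)
-3659/V(113) + m(76, 97)/(-44745) = -3659/((-7*113)) + (-36 + 76)/(-44745) = -3659/(-791) + 40*(-1/44745) = -3659*(-1/791) - 8/8949 = 3659/791 - 8/8949 = 32738063/7078659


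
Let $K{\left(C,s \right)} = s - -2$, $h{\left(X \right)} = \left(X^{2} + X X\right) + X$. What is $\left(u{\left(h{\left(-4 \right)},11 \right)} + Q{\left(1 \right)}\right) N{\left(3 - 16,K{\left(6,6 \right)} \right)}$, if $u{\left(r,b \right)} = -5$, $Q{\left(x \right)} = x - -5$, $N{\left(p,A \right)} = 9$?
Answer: $9$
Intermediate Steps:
$h{\left(X \right)} = X + 2 X^{2}$ ($h{\left(X \right)} = \left(X^{2} + X^{2}\right) + X = 2 X^{2} + X = X + 2 X^{2}$)
$K{\left(C,s \right)} = 2 + s$ ($K{\left(C,s \right)} = s + 2 = 2 + s$)
$Q{\left(x \right)} = 5 + x$ ($Q{\left(x \right)} = x + 5 = 5 + x$)
$\left(u{\left(h{\left(-4 \right)},11 \right)} + Q{\left(1 \right)}\right) N{\left(3 - 16,K{\left(6,6 \right)} \right)} = \left(-5 + \left(5 + 1\right)\right) 9 = \left(-5 + 6\right) 9 = 1 \cdot 9 = 9$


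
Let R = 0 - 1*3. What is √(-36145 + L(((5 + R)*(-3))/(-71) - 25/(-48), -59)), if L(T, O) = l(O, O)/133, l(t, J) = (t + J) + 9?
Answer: I*√639383402/133 ≈ 190.12*I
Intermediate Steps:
R = -3 (R = 0 - 3 = -3)
l(t, J) = 9 + J + t (l(t, J) = (J + t) + 9 = 9 + J + t)
L(T, O) = 9/133 + 2*O/133 (L(T, O) = (9 + O + O)/133 = (9 + 2*O)*(1/133) = 9/133 + 2*O/133)
√(-36145 + L(((5 + R)*(-3))/(-71) - 25/(-48), -59)) = √(-36145 + (9/133 + (2/133)*(-59))) = √(-36145 + (9/133 - 118/133)) = √(-36145 - 109/133) = √(-4807394/133) = I*√639383402/133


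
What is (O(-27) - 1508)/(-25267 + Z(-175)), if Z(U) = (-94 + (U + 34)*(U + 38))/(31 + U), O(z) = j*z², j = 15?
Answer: -1357488/3657671 ≈ -0.37113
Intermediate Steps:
O(z) = 15*z²
Z(U) = (-94 + (34 + U)*(38 + U))/(31 + U)
(O(-27) - 1508)/(-25267 + Z(-175)) = (15*(-27)² - 1508)/(-25267 + (1198 + (-175)² + 72*(-175))/(31 - 175)) = (15*729 - 1508)/(-25267 + (1198 + 30625 - 12600)/(-144)) = (10935 - 1508)/(-25267 - 1/144*19223) = 9427/(-25267 - 19223/144) = 9427/(-3657671/144) = 9427*(-144/3657671) = -1357488/3657671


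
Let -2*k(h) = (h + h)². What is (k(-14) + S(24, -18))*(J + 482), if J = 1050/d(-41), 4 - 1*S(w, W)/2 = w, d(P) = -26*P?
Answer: -111210192/533 ≈ -2.0865e+5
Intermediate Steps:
S(w, W) = 8 - 2*w
J = 525/533 (J = 1050/((-26*(-41))) = 1050/1066 = 1050*(1/1066) = 525/533 ≈ 0.98499)
k(h) = -2*h² (k(h) = -(h + h)²/2 = -4*h²/2 = -2*h²)
(k(-14) + S(24, -18))*(J + 482) = (-2*(-14)² + (8 - 2*24))*(525/533 + 482) = (-2*196 + (8 - 48))*(257431/533) = (-392 - 40)*(257431/533) = -432*257431/533 = -111210192/533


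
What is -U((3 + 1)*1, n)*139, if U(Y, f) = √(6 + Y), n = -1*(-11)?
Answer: -139*√10 ≈ -439.56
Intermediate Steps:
n = 11
-U((3 + 1)*1, n)*139 = -√(6 + (3 + 1)*1)*139 = -√(6 + 4*1)*139 = -√(6 + 4)*139 = -√10*139 = -139*√10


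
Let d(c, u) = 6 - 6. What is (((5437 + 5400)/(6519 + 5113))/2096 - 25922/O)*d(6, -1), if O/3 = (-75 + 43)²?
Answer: 0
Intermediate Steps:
d(c, u) = 0
O = 3072 (O = 3*(-75 + 43)² = 3*(-32)² = 3*1024 = 3072)
(((5437 + 5400)/(6519 + 5113))/2096 - 25922/O)*d(6, -1) = (((5437 + 5400)/(6519 + 5113))/2096 - 25922/3072)*0 = ((10837/11632)*(1/2096) - 25922*1/3072)*0 = ((10837*(1/11632))*(1/2096) - 12961/1536)*0 = ((10837/11632)*(1/2096) - 12961/1536)*0 = (10837/24380672 - 12961/1536)*0 = -1234301735/146284032*0 = 0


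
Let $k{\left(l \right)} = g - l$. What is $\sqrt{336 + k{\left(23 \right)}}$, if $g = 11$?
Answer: $18$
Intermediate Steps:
$k{\left(l \right)} = 11 - l$
$\sqrt{336 + k{\left(23 \right)}} = \sqrt{336 + \left(11 - 23\right)} = \sqrt{336 - 12} = \sqrt{324} = 18$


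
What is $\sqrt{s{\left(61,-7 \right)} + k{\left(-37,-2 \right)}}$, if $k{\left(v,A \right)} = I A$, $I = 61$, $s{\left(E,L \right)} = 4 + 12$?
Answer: $i \sqrt{106} \approx 10.296 i$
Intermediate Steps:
$s{\left(E,L \right)} = 16$
$k{\left(v,A \right)} = 61 A$
$\sqrt{s{\left(61,-7 \right)} + k{\left(-37,-2 \right)}} = \sqrt{16 + 61 \left(-2\right)} = \sqrt{16 - 122} = \sqrt{-106} = i \sqrt{106}$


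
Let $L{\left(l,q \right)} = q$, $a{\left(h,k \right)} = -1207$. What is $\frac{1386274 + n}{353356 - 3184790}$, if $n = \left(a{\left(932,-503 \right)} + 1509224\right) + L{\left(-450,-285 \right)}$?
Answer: $- \frac{1447003}{1415717} \approx -1.0221$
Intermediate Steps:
$n = 1507732$ ($n = \left(-1207 + 1509224\right) - 285 = 1508017 - 285 = 1507732$)
$\frac{1386274 + n}{353356 - 3184790} = \frac{1386274 + 1507732}{353356 - 3184790} = \frac{2894006}{-2831434} = 2894006 \left(- \frac{1}{2831434}\right) = - \frac{1447003}{1415717}$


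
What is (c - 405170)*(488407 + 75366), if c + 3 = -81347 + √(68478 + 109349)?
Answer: -274286839960 + 563773*√177827 ≈ -2.7405e+11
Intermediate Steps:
c = -81350 + √177827 (c = -3 + (-81347 + √(68478 + 109349)) = -3 + (-81347 + √177827) = -81350 + √177827 ≈ -80928.)
(c - 405170)*(488407 + 75366) = ((-81350 + √177827) - 405170)*(488407 + 75366) = (-486520 + √177827)*563773 = -274286839960 + 563773*√177827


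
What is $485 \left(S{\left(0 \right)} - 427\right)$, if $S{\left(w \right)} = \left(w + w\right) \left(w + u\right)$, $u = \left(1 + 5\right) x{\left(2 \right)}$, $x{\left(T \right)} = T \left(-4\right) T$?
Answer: $-207095$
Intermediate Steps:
$x{\left(T \right)} = - 4 T^{2}$ ($x{\left(T \right)} = - 4 T T = - 4 T^{2}$)
$u = -96$ ($u = \left(1 + 5\right) \left(- 4 \cdot 2^{2}\right) = 6 \left(\left(-4\right) 4\right) = 6 \left(-16\right) = -96$)
$S{\left(w \right)} = 2 w \left(-96 + w\right)$ ($S{\left(w \right)} = \left(w + w\right) \left(w - 96\right) = 2 w \left(-96 + w\right)$)
$485 \left(S{\left(0 \right)} - 427\right) = 485 \left(2 \cdot 0 \left(-96 + 0\right) - 427\right) = 485 \left(2 \cdot 0 \left(-96\right) - 427\right) = 485 \left(0 - 427\right) = 485 \left(-427\right) = -207095$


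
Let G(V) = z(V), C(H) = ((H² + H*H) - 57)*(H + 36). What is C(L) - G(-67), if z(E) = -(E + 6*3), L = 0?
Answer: -2101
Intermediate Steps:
z(E) = -18 - E (z(E) = -(E + 18) = -(18 + E) = -18 - E)
C(H) = (-57 + 2*H²)*(36 + H) (C(H) = ((H² + H²) - 57)*(36 + H) = (2*H² - 57)*(36 + H) = (-57 + 2*H²)*(36 + H))
G(V) = -18 - V
C(L) - G(-67) = (-2052 - 57*0 + 2*0³ + 72*0²) - (-18 - 1*(-67)) = (-2052 + 0 + 2*0 + 72*0) - (-18 + 67) = (-2052 + 0 + 0 + 0) - 1*49 = -2052 - 49 = -2101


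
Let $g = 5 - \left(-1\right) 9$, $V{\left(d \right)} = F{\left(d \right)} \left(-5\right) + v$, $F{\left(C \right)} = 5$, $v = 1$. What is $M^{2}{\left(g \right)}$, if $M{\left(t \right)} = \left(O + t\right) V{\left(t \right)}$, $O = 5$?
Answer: $207936$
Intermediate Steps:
$V{\left(d \right)} = -24$ ($V{\left(d \right)} = 5 \left(-5\right) + 1 = -25 + 1 = -24$)
$g = 14$ ($g = 5 - -9 = 5 + 9 = 14$)
$M{\left(t \right)} = -120 - 24 t$ ($M{\left(t \right)} = \left(5 + t\right) \left(-24\right) = -120 - 24 t$)
$M^{2}{\left(g \right)} = \left(-120 - 336\right)^{2} = \left(-456\right)^{2} = 207936$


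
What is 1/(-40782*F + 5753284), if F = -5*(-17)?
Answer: 1/2286814 ≈ 4.3729e-7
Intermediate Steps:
F = 85
1/(-40782*F + 5753284) = 1/(-40782*85 + 5753284) = 1/(-3466470 + 5753284) = 1/2286814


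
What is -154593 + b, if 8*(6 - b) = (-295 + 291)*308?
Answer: -154433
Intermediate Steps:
b = 160 (b = 6 - (-295 + 291)*308/8 = 6 - (-1)*308/2 = 6 - ⅛*(-1232) = 6 + 154 = 160)
-154593 + b = -154593 + 160 = -154433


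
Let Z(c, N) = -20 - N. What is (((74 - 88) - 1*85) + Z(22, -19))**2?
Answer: 10000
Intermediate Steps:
(((74 - 88) - 1*85) + Z(22, -19))**2 = (((74 - 88) - 1*85) + (-20 - 1*(-19)))**2 = ((-14 - 85) + (-20 + 19))**2 = (-99 - 1)**2 = (-100)**2 = 10000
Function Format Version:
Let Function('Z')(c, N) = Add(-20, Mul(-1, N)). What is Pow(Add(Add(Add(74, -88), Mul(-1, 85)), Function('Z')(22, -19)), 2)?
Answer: 10000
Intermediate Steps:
Pow(Add(Add(Add(74, -88), Mul(-1, 85)), Function('Z')(22, -19)), 2) = Pow(Add(Add(Add(74, -88), Mul(-1, 85)), Add(-20, Mul(-1, -19))), 2) = Pow(Add(Add(-14, -85), Add(-20, 19)), 2) = Pow(Add(-99, -1), 2) = Pow(-100, 2) = 10000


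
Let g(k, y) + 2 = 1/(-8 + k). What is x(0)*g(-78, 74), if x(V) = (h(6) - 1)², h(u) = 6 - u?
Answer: -173/86 ≈ -2.0116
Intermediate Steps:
g(k, y) = -2 + 1/(-8 + k)
x(V) = 1 (x(V) = ((6 - 1*6) - 1)² = ((6 - 6) - 1)² = (0 - 1)² = (-1)² = 1)
x(0)*g(-78, 74) = 1*((17 - 2*(-78))/(-8 - 78)) = 1*((17 + 156)/(-86)) = 1*(-1/86*173) = 1*(-173/86) = -173/86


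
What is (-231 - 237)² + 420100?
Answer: 639124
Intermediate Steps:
(-231 - 237)² + 420100 = (-468)² + 420100 = 219024 + 420100 = 639124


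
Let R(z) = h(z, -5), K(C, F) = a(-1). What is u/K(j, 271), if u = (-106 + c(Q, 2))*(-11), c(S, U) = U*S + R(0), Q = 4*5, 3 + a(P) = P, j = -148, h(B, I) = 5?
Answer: -671/4 ≈ -167.75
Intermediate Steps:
a(P) = -3 + P
K(C, F) = -4 (K(C, F) = -3 - 1 = -4)
Q = 20
R(z) = 5
c(S, U) = 5 + S*U (c(S, U) = U*S + 5 = S*U + 5 = 5 + S*U)
u = 671 (u = (-106 + (5 + 20*2))*(-11) = (-106 + (5 + 40))*(-11) = (-106 + 45)*(-11) = -61*(-11) = 671)
u/K(j, 271) = 671/(-4) = 671*(-¼) = -671/4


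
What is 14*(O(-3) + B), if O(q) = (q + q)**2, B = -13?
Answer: 322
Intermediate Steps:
O(q) = 4*q**2 (O(q) = (2*q)**2 = 4*q**2)
14*(O(-3) + B) = 14*(4*(-3)**2 - 13) = 14*(4*9 - 13) = 14*(36 - 13) = 14*23 = 322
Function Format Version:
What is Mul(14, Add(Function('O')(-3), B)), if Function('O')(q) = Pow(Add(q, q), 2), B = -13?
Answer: 322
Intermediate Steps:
Function('O')(q) = Mul(4, Pow(q, 2)) (Function('O')(q) = Pow(Mul(2, q), 2) = Mul(4, Pow(q, 2)))
Mul(14, Add(Function('O')(-3), B)) = Mul(14, Add(Mul(4, Pow(-3, 2)), -13)) = Mul(14, Add(Mul(4, 9), -13)) = Mul(14, Add(36, -13)) = Mul(14, 23) = 322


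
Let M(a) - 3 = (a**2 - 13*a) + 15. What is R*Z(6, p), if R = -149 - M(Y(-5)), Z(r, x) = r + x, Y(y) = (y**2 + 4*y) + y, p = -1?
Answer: -835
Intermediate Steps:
Y(y) = y**2 + 5*y
M(a) = 18 + a**2 - 13*a (M(a) = 3 + ((a**2 - 13*a) + 15) = 3 + (15 + a**2 - 13*a) = 18 + a**2 - 13*a)
R = -167 (R = -149 - (18 + (-5*(5 - 5))**2 - (-65)*(5 - 5)) = -149 - (18 + (-5*0)**2 - (-65)*0) = -149 - (18 + 0**2 - 13*0) = -149 - (18 + 0 + 0) = -149 - 1*18 = -149 - 18 = -167)
R*Z(6, p) = -167*(6 - 1) = -167*5 = -835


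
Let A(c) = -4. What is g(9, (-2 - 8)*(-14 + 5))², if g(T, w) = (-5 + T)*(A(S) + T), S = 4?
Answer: 400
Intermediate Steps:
g(T, w) = (-5 + T)*(-4 + T)
g(9, (-2 - 8)*(-14 + 5))² = (20 + 9² - 9*9)² = (20 + 81 - 81)² = 20² = 400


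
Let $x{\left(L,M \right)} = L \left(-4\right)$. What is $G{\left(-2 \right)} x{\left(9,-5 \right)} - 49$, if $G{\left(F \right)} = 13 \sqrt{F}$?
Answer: $-49 - 468 i \sqrt{2} \approx -49.0 - 661.85 i$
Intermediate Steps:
$x{\left(L,M \right)} = - 4 L$
$G{\left(-2 \right)} x{\left(9,-5 \right)} - 49 = 13 \sqrt{-2} \left(\left(-4\right) 9\right) - 49 = 13 i \sqrt{2} \left(-36\right) - 49 = - 468 i \sqrt{2} - 49 = -49 - 468 i \sqrt{2}$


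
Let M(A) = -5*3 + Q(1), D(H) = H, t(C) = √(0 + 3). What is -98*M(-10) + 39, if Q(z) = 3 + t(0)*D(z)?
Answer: 1215 - 98*√3 ≈ 1045.3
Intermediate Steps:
t(C) = √3
Q(z) = 3 + z*√3 (Q(z) = 3 + √3*z = 3 + z*√3)
M(A) = -12 + √3 (M(A) = -5*3 + (3 + 1*√3) = -15 + (3 + √3) = -12 + √3)
-98*M(-10) + 39 = -98*(-12 + √3) + 39 = (1176 - 98*√3) + 39 = 1215 - 98*√3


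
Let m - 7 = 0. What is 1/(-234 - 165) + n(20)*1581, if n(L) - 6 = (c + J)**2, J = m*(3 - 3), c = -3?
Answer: 9462284/399 ≈ 23715.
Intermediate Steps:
m = 7 (m = 7 + 0 = 7)
J = 0 (J = 7*(3 - 3) = 7*0 = 0)
n(L) = 15 (n(L) = 6 + (-3 + 0)**2 = 6 + (-3)**2 = 6 + 9 = 15)
1/(-234 - 165) + n(20)*1581 = 1/(-234 - 165) + 15*1581 = 1/(-399) + 23715 = -1/399 + 23715 = 9462284/399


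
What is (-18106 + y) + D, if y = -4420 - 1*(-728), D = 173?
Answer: -21625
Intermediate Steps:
y = -3692 (y = -4420 + 728 = -3692)
(-18106 + y) + D = (-18106 - 3692) + 173 = -21798 + 173 = -21625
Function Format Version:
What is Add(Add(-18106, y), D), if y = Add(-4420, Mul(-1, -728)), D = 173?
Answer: -21625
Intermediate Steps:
y = -3692 (y = Add(-4420, 728) = -3692)
Add(Add(-18106, y), D) = Add(Add(-18106, -3692), 173) = Add(-21798, 173) = -21625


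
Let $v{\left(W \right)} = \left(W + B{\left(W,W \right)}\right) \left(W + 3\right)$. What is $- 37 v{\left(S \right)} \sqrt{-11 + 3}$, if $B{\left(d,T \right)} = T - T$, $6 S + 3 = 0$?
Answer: $\frac{185 i \sqrt{2}}{2} \approx 130.81 i$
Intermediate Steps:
$S = - \frac{1}{2}$ ($S = - \frac{1}{2} + \frac{1}{6} \cdot 0 = - \frac{1}{2} + 0 = - \frac{1}{2} \approx -0.5$)
$B{\left(d,T \right)} = 0$
$v{\left(W \right)} = W \left(3 + W\right)$ ($v{\left(W \right)} = \left(W + 0\right) \left(W + 3\right) = W \left(3 + W\right)$)
$- 37 v{\left(S \right)} \sqrt{-11 + 3} = - 37 \left(- \frac{3 - \frac{1}{2}}{2}\right) \sqrt{-11 + 3} = - 37 \left(\left(- \frac{1}{2}\right) \frac{5}{2}\right) \sqrt{-8} = \left(-37\right) \left(- \frac{5}{4}\right) 2 i \sqrt{2} = \frac{185 \cdot 2 i \sqrt{2}}{4} = \frac{185 i \sqrt{2}}{2}$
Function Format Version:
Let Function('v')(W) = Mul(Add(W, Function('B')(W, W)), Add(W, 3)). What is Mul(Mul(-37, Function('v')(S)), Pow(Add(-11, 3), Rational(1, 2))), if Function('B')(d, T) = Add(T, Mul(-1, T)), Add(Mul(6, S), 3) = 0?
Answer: Mul(Rational(185, 2), I, Pow(2, Rational(1, 2))) ≈ Mul(130.81, I)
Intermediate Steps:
S = Rational(-1, 2) (S = Add(Rational(-1, 2), Mul(Rational(1, 6), 0)) = Add(Rational(-1, 2), 0) = Rational(-1, 2) ≈ -0.50000)
Function('B')(d, T) = 0
Function('v')(W) = Mul(W, Add(3, W)) (Function('v')(W) = Mul(Add(W, 0), Add(W, 3)) = Mul(W, Add(3, W)))
Mul(Mul(-37, Function('v')(S)), Pow(Add(-11, 3), Rational(1, 2))) = Mul(Mul(-37, Mul(Rational(-1, 2), Add(3, Rational(-1, 2)))), Pow(Add(-11, 3), Rational(1, 2))) = Mul(Mul(-37, Mul(Rational(-1, 2), Rational(5, 2))), Pow(-8, Rational(1, 2))) = Mul(Mul(-37, Rational(-5, 4)), Mul(2, I, Pow(2, Rational(1, 2)))) = Mul(Rational(185, 4), Mul(2, I, Pow(2, Rational(1, 2)))) = Mul(Rational(185, 2), I, Pow(2, Rational(1, 2)))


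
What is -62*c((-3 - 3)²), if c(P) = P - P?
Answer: 0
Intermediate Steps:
c(P) = 0
-62*c((-3 - 3)²) = -62*0 = 0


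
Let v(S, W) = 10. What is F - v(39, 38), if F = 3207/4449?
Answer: -13761/1483 ≈ -9.2792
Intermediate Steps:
F = 1069/1483 (F = 3207*(1/4449) = 1069/1483 ≈ 0.72084)
F - v(39, 38) = 1069/1483 - 1*10 = 1069/1483 - 10 = -13761/1483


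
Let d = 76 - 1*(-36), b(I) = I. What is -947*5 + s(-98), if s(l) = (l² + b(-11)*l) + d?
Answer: 6059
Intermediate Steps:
d = 112 (d = 76 + 36 = 112)
s(l) = 112 + l² - 11*l (s(l) = (l² - 11*l) + 112 = 112 + l² - 11*l)
-947*5 + s(-98) = -947*5 + (112 + (-98)² - 11*(-98)) = -4735 + (112 + 9604 + 1078) = -4735 + 10794 = 6059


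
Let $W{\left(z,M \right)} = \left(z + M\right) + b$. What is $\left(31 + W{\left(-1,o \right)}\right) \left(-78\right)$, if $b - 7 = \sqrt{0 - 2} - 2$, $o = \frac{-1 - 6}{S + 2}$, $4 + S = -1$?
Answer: $-2912 - 78 i \sqrt{2} \approx -2912.0 - 110.31 i$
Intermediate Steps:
$S = -5$ ($S = -4 - 1 = -5$)
$o = \frac{7}{3}$ ($o = \frac{-1 - 6}{-5 + 2} = - \frac{7}{-3} = \left(-7\right) \left(- \frac{1}{3}\right) = \frac{7}{3} \approx 2.3333$)
$b = 5 + i \sqrt{2}$ ($b = 7 - \left(2 - \sqrt{0 - 2}\right) = 7 - \left(2 - \sqrt{-2}\right) = 7 - \left(2 - i \sqrt{2}\right) = 5 + i \sqrt{2} \approx 5.0 + 1.4142 i$)
$W{\left(z,M \right)} = 5 + M + z + i \sqrt{2}$ ($W{\left(z,M \right)} = \left(z + M\right) + \left(5 + i \sqrt{2}\right) = \left(M + z\right) + \left(5 + i \sqrt{2}\right) = 5 + M + z + i \sqrt{2}$)
$\left(31 + W{\left(-1,o \right)}\right) \left(-78\right) = \left(31 + \left(5 + \frac{7}{3} - 1 + i \sqrt{2}\right)\right) \left(-78\right) = \left(31 + \left(\frac{19}{3} + i \sqrt{2}\right)\right) \left(-78\right) = \left(\frac{112}{3} + i \sqrt{2}\right) \left(-78\right) = -2912 - 78 i \sqrt{2}$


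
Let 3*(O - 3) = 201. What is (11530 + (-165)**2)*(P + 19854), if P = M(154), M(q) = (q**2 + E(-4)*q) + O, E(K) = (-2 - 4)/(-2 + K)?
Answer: 1697236470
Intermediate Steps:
O = 70 (O = 3 + (1/3)*201 = 3 + 67 = 70)
E(K) = -6/(-2 + K)
M(q) = 70 + q + q**2 (M(q) = (q**2 + (-6/(-2 - 4))*q) + 70 = (q**2 + (-6/(-6))*q) + 70 = (q**2 + (-6*(-1/6))*q) + 70 = (q**2 + 1*q) + 70 = (q**2 + q) + 70 = (q + q**2) + 70 = 70 + q + q**2)
P = 23940 (P = 70 + 154 + 154**2 = 70 + 154 + 23716 = 23940)
(11530 + (-165)**2)*(P + 19854) = (11530 + (-165)**2)*(23940 + 19854) = (11530 + 27225)*43794 = 38755*43794 = 1697236470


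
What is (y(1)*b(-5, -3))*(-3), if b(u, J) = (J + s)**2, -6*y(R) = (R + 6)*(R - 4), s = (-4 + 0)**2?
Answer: -3549/2 ≈ -1774.5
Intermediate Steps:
s = 16 (s = (-4)**2 = 16)
y(R) = -(-4 + R)*(6 + R)/6 (y(R) = -(R + 6)*(R - 4)/6 = -(6 + R)*(-4 + R)/6 = -(-4 + R)*(6 + R)/6)
b(u, J) = (16 + J)**2 (b(u, J) = (J + 16)**2 = (16 + J)**2)
(y(1)*b(-5, -3))*(-3) = ((4 - 1/3*1 - 1/6*1**2)*(16 - 3)**2)*(-3) = ((4 - 1/3 - 1/6*1)*13**2)*(-3) = ((4 - 1/3 - 1/6)*169)*(-3) = ((7/2)*169)*(-3) = (1183/2)*(-3) = -3549/2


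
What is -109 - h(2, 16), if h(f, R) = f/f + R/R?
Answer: -111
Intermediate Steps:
h(f, R) = 2 (h(f, R) = 1 + 1 = 2)
-109 - h(2, 16) = -109 - 1*2 = -109 - 2 = -111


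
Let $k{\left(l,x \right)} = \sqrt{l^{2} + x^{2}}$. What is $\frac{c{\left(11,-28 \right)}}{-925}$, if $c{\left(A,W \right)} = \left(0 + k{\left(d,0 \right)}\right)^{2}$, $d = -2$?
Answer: $- \frac{4}{925} \approx -0.0043243$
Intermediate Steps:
$c{\left(A,W \right)} = 4$ ($c{\left(A,W \right)} = \left(0 + \sqrt{\left(-2\right)^{2} + 0^{2}}\right)^{2} = \left(0 + \sqrt{4 + 0}\right)^{2} = \left(0 + \sqrt{4}\right)^{2} = \left(0 + 2\right)^{2} = 2^{2} = 4$)
$\frac{c{\left(11,-28 \right)}}{-925} = \frac{4}{-925} = 4 \left(- \frac{1}{925}\right) = - \frac{4}{925}$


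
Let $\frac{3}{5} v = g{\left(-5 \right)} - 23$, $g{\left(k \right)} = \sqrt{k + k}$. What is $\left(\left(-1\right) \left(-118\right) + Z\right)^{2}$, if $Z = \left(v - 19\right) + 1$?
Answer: $3775 + \frac{1850 i \sqrt{10}}{9} \approx 3775.0 + 650.02 i$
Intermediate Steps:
$g{\left(k \right)} = \sqrt{2} \sqrt{k}$ ($g{\left(k \right)} = \sqrt{2 k} = \sqrt{2} \sqrt{k}$)
$v = - \frac{115}{3} + \frac{5 i \sqrt{10}}{3}$ ($v = \frac{5 \left(\sqrt{2} \sqrt{-5} - 23\right)}{3} = \frac{5 \left(\sqrt{2} i \sqrt{5} - 23\right)}{3} = \frac{5 \left(i \sqrt{10} - 23\right)}{3} = \frac{5 \left(-23 + i \sqrt{10}\right)}{3} = - \frac{115}{3} + \frac{5 i \sqrt{10}}{3} \approx -38.333 + 5.2705 i$)
$Z = - \frac{169}{3} + \frac{5 i \sqrt{10}}{3}$ ($Z = \left(\left(- \frac{115}{3} + \frac{5 i \sqrt{10}}{3}\right) - 19\right) + 1 = \left(- \frac{172}{3} + \frac{5 i \sqrt{10}}{3}\right) + 1 = - \frac{169}{3} + \frac{5 i \sqrt{10}}{3} \approx -56.333 + 5.2705 i$)
$\left(\left(-1\right) \left(-118\right) + Z\right)^{2} = \left(\left(-1\right) \left(-118\right) - \left(\frac{169}{3} - \frac{5 i \sqrt{10}}{3}\right)\right)^{2} = \left(118 - \left(\frac{169}{3} - \frac{5 i \sqrt{10}}{3}\right)\right)^{2} = \left(\frac{185}{3} + \frac{5 i \sqrt{10}}{3}\right)^{2}$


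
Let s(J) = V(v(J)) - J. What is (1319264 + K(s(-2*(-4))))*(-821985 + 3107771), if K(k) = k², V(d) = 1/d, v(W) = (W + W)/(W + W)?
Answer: 3015667185018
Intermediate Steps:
v(W) = 1 (v(W) = (2*W)/((2*W)) = (2*W)*(1/(2*W)) = 1)
V(d) = 1/d
s(J) = 1 - J (s(J) = 1/1 - J = 1 - J)
(1319264 + K(s(-2*(-4))))*(-821985 + 3107771) = (1319264 + (1 - (-2)*(-4))²)*(-821985 + 3107771) = (1319264 + (1 - 1*8)²)*2285786 = (1319264 + (1 - 8)²)*2285786 = (1319264 + (-7)²)*2285786 = (1319264 + 49)*2285786 = 1319313*2285786 = 3015667185018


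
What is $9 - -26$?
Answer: $35$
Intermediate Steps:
$9 - -26 = 9 + 26 = 35$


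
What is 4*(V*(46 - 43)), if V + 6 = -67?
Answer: -876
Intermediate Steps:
V = -73 (V = -6 - 67 = -73)
4*(V*(46 - 43)) = 4*(-73*(46 - 43)) = 4*(-73*3) = 4*(-219) = -876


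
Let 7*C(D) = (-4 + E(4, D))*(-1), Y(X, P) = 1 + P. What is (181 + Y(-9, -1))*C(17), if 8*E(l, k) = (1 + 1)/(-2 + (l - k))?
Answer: 43621/420 ≈ 103.86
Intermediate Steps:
E(l, k) = 1/(4*(-2 + l - k)) (E(l, k) = ((1 + 1)/(-2 + (l - k)))/8 = (2/(-2 + l - k))/8 = 1/(4*(-2 + l - k)))
C(D) = 4/7 + 1/(7*(-8 + 4*D)) (C(D) = ((-4 - 1/(8 - 4*4 + 4*D))*(-1))/7 = ((-4 - 1/(8 - 16 + 4*D))*(-1))/7 = ((-4 - 1/(-8 + 4*D))*(-1))/7 = (4 + 1/(-8 + 4*D))/7 = 4/7 + 1/(7*(-8 + 4*D)))
(181 + Y(-9, -1))*C(17) = (181 + (1 - 1))*((-31 + 16*17)/(28*(-2 + 17))) = (181 + 0)*((1/28)*(-31 + 272)/15) = 181*((1/28)*(1/15)*241) = 181*(241/420) = 43621/420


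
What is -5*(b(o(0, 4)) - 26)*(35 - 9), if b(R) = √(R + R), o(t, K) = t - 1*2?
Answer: 3380 - 260*I ≈ 3380.0 - 260.0*I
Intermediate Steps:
o(t, K) = -2 + t (o(t, K) = t - 2 = -2 + t)
b(R) = √2*√R (b(R) = √(2*R) = √2*√R)
-5*(b(o(0, 4)) - 26)*(35 - 9) = -5*(√2*√(-2 + 0) - 26)*(35 - 9) = -5*(√2*√(-2) - 26)*26 = -5*(√2*(I*√2) - 26)*26 = -5*(2*I - 26)*26 = -5*(-26 + 2*I)*26 = -5*(-676 + 52*I) = 3380 - 260*I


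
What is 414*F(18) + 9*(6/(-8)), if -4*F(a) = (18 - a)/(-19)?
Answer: -27/4 ≈ -6.7500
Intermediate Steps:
F(a) = 9/38 - a/76 (F(a) = -(18 - a)/(4*(-19)) = -(18 - a)*(-1)/(4*19) = -(-18/19 + a/19)/4 = 9/38 - a/76)
414*F(18) + 9*(6/(-8)) = 414*(9/38 - 1/76*18) + 9*(6/(-8)) = 414*(9/38 - 9/38) + 9*(6*(-1/8)) = 414*0 + 9*(-3/4) = 0 - 27/4 = -27/4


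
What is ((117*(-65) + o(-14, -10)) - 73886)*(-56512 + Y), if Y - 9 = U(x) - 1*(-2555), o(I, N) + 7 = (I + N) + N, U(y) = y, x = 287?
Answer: 4375088652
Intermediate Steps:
o(I, N) = -7 + I + 2*N (o(I, N) = -7 + ((I + N) + N) = -7 + (I + 2*N) = -7 + I + 2*N)
Y = 2851 (Y = 9 + (287 - 1*(-2555)) = 9 + (287 + 2555) = 9 + 2842 = 2851)
((117*(-65) + o(-14, -10)) - 73886)*(-56512 + Y) = ((117*(-65) + (-7 - 14 + 2*(-10))) - 73886)*(-56512 + 2851) = ((-7605 + (-7 - 14 - 20)) - 73886)*(-53661) = ((-7605 - 41) - 73886)*(-53661) = (-7646 - 73886)*(-53661) = -81532*(-53661) = 4375088652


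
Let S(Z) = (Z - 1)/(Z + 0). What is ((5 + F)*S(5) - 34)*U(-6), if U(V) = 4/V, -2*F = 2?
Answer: 308/15 ≈ 20.533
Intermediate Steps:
F = -1 (F = -1/2*2 = -1)
S(Z) = (-1 + Z)/Z
((5 + F)*S(5) - 34)*U(-6) = ((5 - 1)*((-1 + 5)/5) - 34)*(4/(-6)) = (4*((1/5)*4) - 34)*(4*(-1/6)) = (4*(4/5) - 34)*(-2/3) = (16/5 - 34)*(-2/3) = -154/5*(-2/3) = 308/15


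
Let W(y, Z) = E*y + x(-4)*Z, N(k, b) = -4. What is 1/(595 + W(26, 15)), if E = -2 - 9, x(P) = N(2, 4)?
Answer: 1/249 ≈ 0.0040161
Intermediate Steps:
x(P) = -4
E = -11
W(y, Z) = -11*y - 4*Z
1/(595 + W(26, 15)) = 1/(595 + (-11*26 - 4*15)) = 1/(595 + (-286 - 60)) = 1/(595 - 346) = 1/249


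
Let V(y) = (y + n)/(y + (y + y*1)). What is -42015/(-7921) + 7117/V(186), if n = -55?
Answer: 31462060371/1037651 ≈ 30320.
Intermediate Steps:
V(y) = (-55 + y)/(3*y) (V(y) = (y - 55)/(y + (y + y*1)) = (-55 + y)/(y + (y + y)) = (-55 + y)/(y + 2*y) = (-55 + y)/((3*y)) = (-55 + y)*(1/(3*y)) = (-55 + y)/(3*y))
-42015/(-7921) + 7117/V(186) = -42015/(-7921) + 7117/(((⅓)*(-55 + 186)/186)) = -42015*(-1/7921) + 7117/(((⅓)*(1/186)*131)) = 42015/7921 + 7117/(131/558) = 42015/7921 + 7117*(558/131) = 42015/7921 + 3971286/131 = 31462060371/1037651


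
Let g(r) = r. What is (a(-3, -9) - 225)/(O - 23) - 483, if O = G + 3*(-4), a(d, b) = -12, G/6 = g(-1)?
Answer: -19566/41 ≈ -477.22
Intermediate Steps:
G = -6 (G = 6*(-1) = -6)
O = -18 (O = -6 + 3*(-4) = -6 - 12 = -18)
(a(-3, -9) - 225)/(O - 23) - 483 = (-12 - 225)/(-18 - 23) - 483 = -237/(-41) - 483 = -237*(-1/41) - 483 = 237/41 - 483 = -19566/41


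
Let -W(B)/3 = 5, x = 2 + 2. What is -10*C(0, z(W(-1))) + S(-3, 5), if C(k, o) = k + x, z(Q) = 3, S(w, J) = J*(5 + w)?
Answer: -30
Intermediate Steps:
x = 4
W(B) = -15 (W(B) = -3*5 = -15)
C(k, o) = 4 + k (C(k, o) = k + 4 = 4 + k)
-10*C(0, z(W(-1))) + S(-3, 5) = -10*(4 + 0) + 5*(5 - 3) = -10*4 + 5*2 = -40 + 10 = -30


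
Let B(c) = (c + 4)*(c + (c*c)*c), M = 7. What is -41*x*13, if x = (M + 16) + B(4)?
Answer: -302211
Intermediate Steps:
B(c) = (4 + c)*(c + c³) (B(c) = (4 + c)*(c + c²*c) = (4 + c)*(c + c³))
x = 567 (x = (7 + 16) + 4*(4 + 4 + 4³ + 4*4²) = 23 + 4*(4 + 4 + 64 + 4*16) = 23 + 4*(4 + 4 + 64 + 64) = 23 + 4*136 = 23 + 544 = 567)
-41*x*13 = -41*567*13 = -23247*13 = -302211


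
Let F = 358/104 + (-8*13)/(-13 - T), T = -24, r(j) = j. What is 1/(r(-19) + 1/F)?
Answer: -3439/65913 ≈ -0.052175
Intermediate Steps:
F = -3439/572 (F = 358/104 + (-8*13)/(-13 - 1*(-24)) = 358*(1/104) - 104/(-13 + 24) = 179/52 - 104/11 = -3439/572 ≈ -6.0122)
1/(r(-19) + 1/F) = 1/(-19 + 1/(-3439/572)) = 1/(-19 - 572/3439) = 1/(-65913/3439) = -3439/65913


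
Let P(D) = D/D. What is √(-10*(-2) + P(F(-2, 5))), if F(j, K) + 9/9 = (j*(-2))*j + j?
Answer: √21 ≈ 4.5826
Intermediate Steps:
F(j, K) = -1 + j - 2*j² (F(j, K) = -1 + ((j*(-2))*j + j) = -1 + ((-2*j)*j + j) = -1 + (-2*j² + j) = -1 + (j - 2*j²) = -1 + j - 2*j²)
P(D) = 1
√(-10*(-2) + P(F(-2, 5))) = √(-10*(-2) + 1) = √(20 + 1) = √21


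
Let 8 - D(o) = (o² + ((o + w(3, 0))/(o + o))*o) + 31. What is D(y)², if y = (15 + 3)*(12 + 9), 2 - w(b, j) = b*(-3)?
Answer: 81912157209/4 ≈ 2.0478e+10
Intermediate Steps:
w(b, j) = 2 + 3*b (w(b, j) = 2 - b*(-3) = 2 - (-3)*b = 2 + 3*b)
y = 378 (y = 18*21 = 378)
D(o) = -57/2 - o² - o/2 (D(o) = 8 - ((o² + ((o + (2 + 3*3))/(o + o))*o) + 31) = 8 - ((o² + ((o + (2 + 9))/((2*o)))*o) + 31) = 8 - ((o² + ((o + 11)*(1/(2*o)))*o) + 31) = 8 - ((o² + ((11 + o)*(1/(2*o)))*o) + 31) = 8 - ((o² + ((11 + o)/(2*o))*o) + 31) = 8 - ((o² + (11/2 + o/2)) + 31) = 8 - ((11/2 + o² + o/2) + 31) = 8 - (73/2 + o² + o/2) = 8 + (-73/2 - o² - o/2) = -57/2 - o² - o/2)
D(y)² = (-57/2 - 1*378² - ½*378)² = (-57/2 - 1*142884 - 189)² = (-57/2 - 142884 - 189)² = (-286203/2)² = 81912157209/4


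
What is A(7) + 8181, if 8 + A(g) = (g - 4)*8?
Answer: 8197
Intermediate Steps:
A(g) = -40 + 8*g (A(g) = -8 + (g - 4)*8 = -8 + (-4 + g)*8 = -8 + (-32 + 8*g) = -40 + 8*g)
A(7) + 8181 = (-40 + 8*7) + 8181 = (-40 + 56) + 8181 = 16 + 8181 = 8197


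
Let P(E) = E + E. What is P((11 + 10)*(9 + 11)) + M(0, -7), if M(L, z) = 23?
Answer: 863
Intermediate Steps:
P(E) = 2*E
P((11 + 10)*(9 + 11)) + M(0, -7) = 2*((11 + 10)*(9 + 11)) + 23 = 2*(21*20) + 23 = 2*420 + 23 = 840 + 23 = 863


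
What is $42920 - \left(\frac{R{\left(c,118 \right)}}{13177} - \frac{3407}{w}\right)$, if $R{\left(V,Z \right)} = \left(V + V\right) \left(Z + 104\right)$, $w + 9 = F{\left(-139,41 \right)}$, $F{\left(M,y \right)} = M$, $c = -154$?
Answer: $\frac{83667637929}{1950196} \approx 42902.0$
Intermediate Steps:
$w = -148$ ($w = -9 - 139 = -148$)
$R{\left(V,Z \right)} = 2 V \left(104 + Z\right)$
$42920 - \left(\frac{R{\left(c,118 \right)}}{13177} - \frac{3407}{w}\right) = 42920 - \left(\frac{2 \left(-154\right) \left(104 + 118\right)}{13177} - \frac{3407}{-148}\right) = 42920 - \left(2 \left(-154\right) 222 \cdot \frac{1}{13177} - - \frac{3407}{148}\right) = 42920 - \left(\left(-68376\right) \frac{1}{13177} + \frac{3407}{148}\right) = 42920 - \left(- \frac{68376}{13177} + \frac{3407}{148}\right) = 42920 - \frac{34774391}{1950196} = \frac{83667637929}{1950196}$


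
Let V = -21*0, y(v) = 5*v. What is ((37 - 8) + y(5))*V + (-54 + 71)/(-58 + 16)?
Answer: -17/42 ≈ -0.40476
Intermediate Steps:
V = 0
((37 - 8) + y(5))*V + (-54 + 71)/(-58 + 16) = ((37 - 8) + 5*5)*0 + (-54 + 71)/(-58 + 16) = (29 + 25)*0 + 17/(-42) = 54*0 + 17*(-1/42) = 0 - 17/42 = -17/42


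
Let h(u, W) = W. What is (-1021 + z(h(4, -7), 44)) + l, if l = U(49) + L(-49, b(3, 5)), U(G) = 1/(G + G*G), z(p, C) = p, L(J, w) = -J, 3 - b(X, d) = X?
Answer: -2398549/2450 ≈ -979.00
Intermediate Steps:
b(X, d) = 3 - X
U(G) = 1/(G + G²)
l = 120051/2450 (l = 1/(49*(1 + 49)) - 1*(-49) = (1/49)/50 + 49 = (1/49)*(1/50) + 49 = 1/2450 + 49 = 120051/2450 ≈ 49.000)
(-1021 + z(h(4, -7), 44)) + l = (-1021 - 7) + 120051/2450 = -1028 + 120051/2450 = -2398549/2450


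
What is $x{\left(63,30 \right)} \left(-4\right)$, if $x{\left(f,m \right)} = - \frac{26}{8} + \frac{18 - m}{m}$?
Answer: $\frac{73}{5} \approx 14.6$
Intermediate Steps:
$x{\left(f,m \right)} = - \frac{13}{4} + \frac{18 - m}{m}$ ($x{\left(f,m \right)} = \left(-26\right) \frac{1}{8} + \frac{18 - m}{m} = - \frac{13}{4} + \frac{18 - m}{m}$)
$x{\left(63,30 \right)} \left(-4\right) = \left(- \frac{17}{4} + \frac{18}{30}\right) \left(-4\right) = \left(- \frac{17}{4} + 18 \cdot \frac{1}{30}\right) \left(-4\right) = \left(- \frac{17}{4} + \frac{3}{5}\right) \left(-4\right) = \left(- \frac{73}{20}\right) \left(-4\right) = \frac{73}{5}$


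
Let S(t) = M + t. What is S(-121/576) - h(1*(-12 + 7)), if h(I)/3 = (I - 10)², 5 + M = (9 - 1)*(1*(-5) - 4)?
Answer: -433273/576 ≈ -752.21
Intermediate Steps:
M = -77 (M = -5 + (9 - 1)*(1*(-5) - 4) = -5 + 8*(-5 - 4) = -5 + 8*(-9) = -5 - 72 = -77)
S(t) = -77 + t
h(I) = 3*(-10 + I)² (h(I) = 3*(I - 10)² = 3*(-10 + I)²)
S(-121/576) - h(1*(-12 + 7)) = (-77 - 121/576) - 3*(-10 + 1*(-12 + 7))² = (-77 - 121*1/576) - 3*(-10 + 1*(-5))² = (-77 - 121/576) - 3*(-10 - 5)² = -44473/576 - 3*(-15)² = -44473/576 - 3*225 = -44473/576 - 1*675 = -44473/576 - 675 = -433273/576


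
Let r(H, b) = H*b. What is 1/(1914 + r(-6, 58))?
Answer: 1/1566 ≈ 0.00063857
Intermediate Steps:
1/(1914 + r(-6, 58)) = 1/(1914 - 6*58) = 1/(1914 - 348) = 1/1566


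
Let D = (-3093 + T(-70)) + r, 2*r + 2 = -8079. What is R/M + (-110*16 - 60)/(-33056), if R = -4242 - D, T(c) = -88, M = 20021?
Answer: 33732143/165453544 ≈ 0.20388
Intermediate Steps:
r = -8081/2 (r = -1 + (1/2)*(-8079) = -1 - 8079/2 = -8081/2 ≈ -4040.5)
D = -14443/2 (D = (-3093 - 88) - 8081/2 = -3181 - 8081/2 = -14443/2 ≈ -7221.5)
R = 5959/2 (R = -4242 - 1*(-14443/2) = -4242 + 14443/2 = 5959/2 ≈ 2979.5)
R/M + (-110*16 - 60)/(-33056) = (5959/2)/20021 + (-110*16 - 60)/(-33056) = (5959/2)*(1/20021) + (-1760 - 60)*(-1/33056) = 5959/40042 - 1820*(-1/33056) = 5959/40042 + 455/8264 = 33732143/165453544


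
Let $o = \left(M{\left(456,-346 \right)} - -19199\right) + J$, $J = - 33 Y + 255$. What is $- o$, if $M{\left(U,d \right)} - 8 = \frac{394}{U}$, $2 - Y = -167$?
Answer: $- \frac{3165977}{228} \approx -13886.0$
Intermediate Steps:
$Y = 169$ ($Y = 2 - -167 = 2 + 167 = 169$)
$J = -5322$ ($J = \left(-33\right) 169 + 255 = -5577 + 255 = -5322$)
$M{\left(U,d \right)} = 8 + \frac{394}{U}$
$o = \frac{3165977}{228}$ ($o = \left(\left(8 + \frac{394}{456}\right) - -19199\right) - 5322 = \left(\left(8 + 394 \cdot \frac{1}{456}\right) + \left(-51542 + 70741\right)\right) - 5322 = \left(\left(8 + \frac{197}{228}\right) + 19199\right) - 5322 = \left(\frac{2021}{228} + 19199\right) - 5322 = \frac{4379393}{228} - 5322 = \frac{3165977}{228} \approx 13886.0$)
$- o = \left(-1\right) \frac{3165977}{228} = - \frac{3165977}{228}$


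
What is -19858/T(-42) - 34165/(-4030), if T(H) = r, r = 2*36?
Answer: -3878393/14508 ≈ -267.33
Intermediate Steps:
r = 72
T(H) = 72
-19858/T(-42) - 34165/(-4030) = -19858/72 - 34165/(-4030) = -19858*1/72 - 34165*(-1/4030) = -9929/36 + 6833/806 = -3878393/14508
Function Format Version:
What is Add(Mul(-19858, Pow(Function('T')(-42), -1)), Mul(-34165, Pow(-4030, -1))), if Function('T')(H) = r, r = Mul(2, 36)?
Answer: Rational(-3878393, 14508) ≈ -267.33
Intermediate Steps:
r = 72
Function('T')(H) = 72
Add(Mul(-19858, Pow(Function('T')(-42), -1)), Mul(-34165, Pow(-4030, -1))) = Add(Mul(-19858, Pow(72, -1)), Mul(-34165, Pow(-4030, -1))) = Add(Mul(-19858, Rational(1, 72)), Mul(-34165, Rational(-1, 4030))) = Add(Rational(-9929, 36), Rational(6833, 806)) = Rational(-3878393, 14508)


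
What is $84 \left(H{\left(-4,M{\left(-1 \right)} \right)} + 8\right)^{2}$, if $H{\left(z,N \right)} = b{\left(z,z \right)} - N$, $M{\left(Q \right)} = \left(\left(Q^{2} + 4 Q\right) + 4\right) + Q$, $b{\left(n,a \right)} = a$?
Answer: $1344$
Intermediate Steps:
$M{\left(Q \right)} = 4 + Q^{2} + 5 Q$ ($M{\left(Q \right)} = \left(4 + Q^{2} + 4 Q\right) + Q = 4 + Q^{2} + 5 Q$)
$H{\left(z,N \right)} = z - N$
$84 \left(H{\left(-4,M{\left(-1 \right)} \right)} + 8\right)^{2} = 84 \left(\left(-4 - \left(4 + \left(-1\right)^{2} + 5 \left(-1\right)\right)\right) + 8\right)^{2} = 84 \left(\left(-4 - \left(4 + 1 - 5\right)\right) + 8\right)^{2} = 84 \left(\left(-4 - 0\right) + 8\right)^{2} = 84 \left(\left(-4 + 0\right) + 8\right)^{2} = 84 \left(-4 + 8\right)^{2} = 84 \cdot 4^{2} = 84 \cdot 16 = 1344$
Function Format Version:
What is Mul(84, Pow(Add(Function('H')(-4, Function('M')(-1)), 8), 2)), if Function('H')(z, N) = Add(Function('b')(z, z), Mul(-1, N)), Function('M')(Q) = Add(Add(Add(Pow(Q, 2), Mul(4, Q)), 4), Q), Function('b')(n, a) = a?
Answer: 1344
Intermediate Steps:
Function('M')(Q) = Add(4, Pow(Q, 2), Mul(5, Q)) (Function('M')(Q) = Add(Add(4, Pow(Q, 2), Mul(4, Q)), Q) = Add(4, Pow(Q, 2), Mul(5, Q)))
Function('H')(z, N) = Add(z, Mul(-1, N))
Mul(84, Pow(Add(Function('H')(-4, Function('M')(-1)), 8), 2)) = Mul(84, Pow(Add(Add(-4, Mul(-1, Add(4, Pow(-1, 2), Mul(5, -1)))), 8), 2)) = Mul(84, Pow(Add(Add(-4, Mul(-1, Add(4, 1, -5))), 8), 2)) = Mul(84, Pow(Add(Add(-4, Mul(-1, 0)), 8), 2)) = Mul(84, Pow(Add(Add(-4, 0), 8), 2)) = Mul(84, Pow(Add(-4, 8), 2)) = Mul(84, Pow(4, 2)) = Mul(84, 16) = 1344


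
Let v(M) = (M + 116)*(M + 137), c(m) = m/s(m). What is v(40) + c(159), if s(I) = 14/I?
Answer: 411849/14 ≈ 29418.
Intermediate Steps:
c(m) = m²/14 (c(m) = m/((14/m)) = m*(m/14) = m²/14)
v(M) = (116 + M)*(137 + M)
v(40) + c(159) = (15892 + 40² + 253*40) + (1/14)*159² = (15892 + 1600 + 10120) + (1/14)*25281 = 27612 + 25281/14 = 411849/14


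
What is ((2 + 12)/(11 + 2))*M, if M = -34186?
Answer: -478604/13 ≈ -36816.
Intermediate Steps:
((2 + 12)/(11 + 2))*M = ((2 + 12)/(11 + 2))*(-34186) = (14/13)*(-34186) = -478604/13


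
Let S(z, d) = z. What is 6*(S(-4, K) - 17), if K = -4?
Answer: -126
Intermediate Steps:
6*(S(-4, K) - 17) = 6*(-4 - 17) = 6*(-21) = -126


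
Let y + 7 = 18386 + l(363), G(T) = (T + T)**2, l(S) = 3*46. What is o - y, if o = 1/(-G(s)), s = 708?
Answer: -37127621953/2005056 ≈ -18517.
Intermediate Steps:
l(S) = 138
G(T) = 4*T**2 (G(T) = (2*T)**2 = 4*T**2)
y = 18517 (y = -7 + (18386 + 138) = -7 + 18524 = 18517)
o = -1/2005056 (o = 1/(-4*708**2) = 1/(-4*501264) = 1/(-1*2005056) = 1/(-2005056) = -1/2005056 ≈ -4.9874e-7)
o - y = -1/2005056 - 1*18517 = -1/2005056 - 18517 = -37127621953/2005056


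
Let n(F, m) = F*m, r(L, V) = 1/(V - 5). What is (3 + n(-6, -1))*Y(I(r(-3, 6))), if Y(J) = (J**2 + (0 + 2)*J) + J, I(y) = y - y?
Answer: 0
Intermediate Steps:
r(L, V) = 1/(-5 + V)
I(y) = 0
Y(J) = J**2 + 3*J (Y(J) = (J**2 + 2*J) + J = J**2 + 3*J)
(3 + n(-6, -1))*Y(I(r(-3, 6))) = (3 - 6*(-1))*(0*(3 + 0)) = (3 + 6)*(0*3) = 9*0 = 0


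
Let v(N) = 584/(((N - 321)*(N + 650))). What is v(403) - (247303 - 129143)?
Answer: -5101321388/43173 ≈ -1.1816e+5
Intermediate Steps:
v(N) = 584/((-321 + N)*(650 + N)) (v(N) = 584/(((-321 + N)*(650 + N))) = 584*(1/((-321 + N)*(650 + N))) = 584/((-321 + N)*(650 + N)))
v(403) - (247303 - 129143) = 584/(-208650 + 403² + 329*403) - (247303 - 129143) = 584/(-208650 + 162409 + 132587) - 1*118160 = 584/86346 - 118160 = 584*(1/86346) - 118160 = 292/43173 - 118160 = -5101321388/43173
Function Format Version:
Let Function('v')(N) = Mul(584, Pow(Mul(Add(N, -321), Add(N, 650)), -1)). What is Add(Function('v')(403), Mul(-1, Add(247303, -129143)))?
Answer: Rational(-5101321388, 43173) ≈ -1.1816e+5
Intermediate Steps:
Function('v')(N) = Mul(584, Pow(Add(-321, N), -1), Pow(Add(650, N), -1)) (Function('v')(N) = Mul(584, Pow(Mul(Add(-321, N), Add(650, N)), -1)) = Mul(584, Mul(Pow(Add(-321, N), -1), Pow(Add(650, N), -1))) = Mul(584, Pow(Add(-321, N), -1), Pow(Add(650, N), -1)))
Add(Function('v')(403), Mul(-1, Add(247303, -129143))) = Add(Mul(584, Pow(Add(-208650, Pow(403, 2), Mul(329, 403)), -1)), Mul(-1, Add(247303, -129143))) = Add(Mul(584, Pow(Add(-208650, 162409, 132587), -1)), Mul(-1, 118160)) = Add(Mul(584, Pow(86346, -1)), -118160) = Add(Mul(584, Rational(1, 86346)), -118160) = Add(Rational(292, 43173), -118160) = Rational(-5101321388, 43173)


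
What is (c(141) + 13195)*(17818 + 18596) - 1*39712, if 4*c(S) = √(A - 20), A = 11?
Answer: 480443018 + 54621*I/2 ≈ 4.8044e+8 + 27311.0*I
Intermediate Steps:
c(S) = 3*I/4 (c(S) = √(11 - 20)/4 = √(-9)/4 = (3*I)/4 = 3*I/4)
(c(141) + 13195)*(17818 + 18596) - 1*39712 = (3*I/4 + 13195)*(17818 + 18596) - 1*39712 = (13195 + 3*I/4)*36414 - 39712 = (480482730 + 54621*I/2) - 39712 = 480443018 + 54621*I/2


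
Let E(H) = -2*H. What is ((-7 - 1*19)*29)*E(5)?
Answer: 7540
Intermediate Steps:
((-7 - 1*19)*29)*E(5) = ((-7 - 1*19)*29)*(-2*5) = ((-7 - 19)*29)*(-10) = -26*29*(-10) = -754*(-10) = 7540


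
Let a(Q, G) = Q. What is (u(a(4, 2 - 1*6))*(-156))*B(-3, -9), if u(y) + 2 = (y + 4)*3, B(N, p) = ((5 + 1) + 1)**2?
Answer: -168168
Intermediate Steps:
B(N, p) = 49 (B(N, p) = (6 + 1)**2 = 7**2 = 49)
u(y) = 10 + 3*y (u(y) = -2 + (y + 4)*3 = -2 + (4 + y)*3 = -2 + (12 + 3*y) = 10 + 3*y)
(u(a(4, 2 - 1*6))*(-156))*B(-3, -9) = ((10 + 3*4)*(-156))*49 = ((10 + 12)*(-156))*49 = (22*(-156))*49 = -3432*49 = -168168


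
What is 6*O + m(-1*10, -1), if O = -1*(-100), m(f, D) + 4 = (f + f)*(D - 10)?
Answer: 816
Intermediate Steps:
m(f, D) = -4 + 2*f*(-10 + D) (m(f, D) = -4 + (f + f)*(D - 10) = -4 + (2*f)*(-10 + D) = -4 + 2*f*(-10 + D))
O = 100
6*O + m(-1*10, -1) = 6*100 + (-4 - (-20)*10 + 2*(-1)*(-1*10)) = 600 + (-4 - 20*(-10) + 2*(-1)*(-10)) = 600 + (-4 + 200 + 20) = 600 + 216 = 816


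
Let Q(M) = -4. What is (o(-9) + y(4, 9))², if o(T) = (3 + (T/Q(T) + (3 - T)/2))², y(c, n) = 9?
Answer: 4704561/256 ≈ 18377.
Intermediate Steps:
o(T) = (9/2 - 3*T/4)² (o(T) = (3 + (T/(-4) + (3 - T)/2))² = (3 + (T*(-¼) + (3 - T)*(½)))² = (3 + (-T/4 + (3/2 - T/2)))² = (3 + (3/2 - 3*T/4))² = (9/2 - 3*T/4)²)
(o(-9) + y(4, 9))² = (9*(6 - 1*(-9))²/16 + 9)² = (9*(6 + 9)²/16 + 9)² = ((9/16)*15² + 9)² = ((9/16)*225 + 9)² = (2025/16 + 9)² = (2169/16)² = 4704561/256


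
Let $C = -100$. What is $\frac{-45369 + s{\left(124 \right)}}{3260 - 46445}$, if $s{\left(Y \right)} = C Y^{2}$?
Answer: $\frac{1582969}{43185} \approx 36.656$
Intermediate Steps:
$s{\left(Y \right)} = - 100 Y^{2}$
$\frac{-45369 + s{\left(124 \right)}}{3260 - 46445} = \frac{-45369 - 100 \cdot 124^{2}}{3260 - 46445} = \frac{-45369 - 1537600}{-43185} = \left(-45369 - 1537600\right) \left(- \frac{1}{43185}\right) = \left(-1582969\right) \left(- \frac{1}{43185}\right) = \frac{1582969}{43185}$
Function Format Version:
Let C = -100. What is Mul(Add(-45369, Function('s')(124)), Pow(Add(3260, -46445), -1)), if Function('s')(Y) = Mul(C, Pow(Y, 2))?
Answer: Rational(1582969, 43185) ≈ 36.656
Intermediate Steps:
Function('s')(Y) = Mul(-100, Pow(Y, 2))
Mul(Add(-45369, Function('s')(124)), Pow(Add(3260, -46445), -1)) = Mul(Add(-45369, Mul(-100, Pow(124, 2))), Pow(Add(3260, -46445), -1)) = Mul(Add(-45369, Mul(-100, 15376)), Pow(-43185, -1)) = Mul(Add(-45369, -1537600), Rational(-1, 43185)) = Mul(-1582969, Rational(-1, 43185)) = Rational(1582969, 43185)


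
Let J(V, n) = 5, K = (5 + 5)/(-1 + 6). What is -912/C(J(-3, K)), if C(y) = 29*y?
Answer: -912/145 ≈ -6.2897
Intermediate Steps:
K = 2 (K = 10/5 = 10*(1/5) = 2)
-912/C(J(-3, K)) = -912/(29*5) = -912/145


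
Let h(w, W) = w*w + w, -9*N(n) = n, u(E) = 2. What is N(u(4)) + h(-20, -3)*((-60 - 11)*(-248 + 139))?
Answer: 26467378/9 ≈ 2.9408e+6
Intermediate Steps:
N(n) = -n/9
h(w, W) = w + w² (h(w, W) = w² + w = w + w²)
N(u(4)) + h(-20, -3)*((-60 - 11)*(-248 + 139)) = -⅑*2 + (-20*(1 - 20))*((-60 - 11)*(-248 + 139)) = -2/9 + (-20*(-19))*(-71*(-109)) = -2/9 + 380*7739 = -2/9 + 2940820 = 26467378/9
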